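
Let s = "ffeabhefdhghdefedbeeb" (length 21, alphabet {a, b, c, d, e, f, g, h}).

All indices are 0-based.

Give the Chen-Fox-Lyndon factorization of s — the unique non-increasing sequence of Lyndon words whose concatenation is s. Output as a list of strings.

emit factor 1: 'f' (i=0, period=1)
emit factor 2: 'f' (i=1, period=1)
emit factor 3: 'e' (i=2, period=1)
emit factor 4: 'abhefdhghdefedbeeb' (i=3, period=18)

["f", "f", "e", "abhefdhghdefedbeeb"]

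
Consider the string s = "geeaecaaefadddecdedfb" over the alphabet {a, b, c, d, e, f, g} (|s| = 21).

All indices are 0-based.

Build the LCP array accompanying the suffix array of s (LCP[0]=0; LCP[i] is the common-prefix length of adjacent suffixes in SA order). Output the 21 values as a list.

[0, 1, 1, 2, 0, 0, 1, 0, 2, 1, 2, 1, 0, 1, 2, 1, 1, 1, 0, 1, 0]

rank→(start, suffix):
  0 → (6, 'aaefadddecdedfb')
  1 → (10, 'adddecdedfb')
  2 → (3, 'aecaaefadddecdedfb')
  3 → (7, 'aefadddecdedfb')
  4 → (20, 'b')
  5 → (5, 'caaefadddecdedfb')
  6 → (15, 'cdedfb')
  7 → (11, 'dddecdedfb')
  8 → (12, 'ddecdedfb')
  9 → (13, 'decdedfb')
  10 → (16, 'dedfb')
  11 → (18, 'dfb')
  12 → (2, 'eaecaaefadddecdedfb')
  13 → (4, 'ecaaefadddecdedfb')
  14 → (14, 'ecdedfb')
  15 → (17, 'edfb')
  16 → (1, 'eeaecaaefadddecdedfb')
  17 → (8, 'efadddecdedfb')
  18 → (9, 'fadddecdedfb')
  19 → (19, 'fb')
  20 → (0, 'geeaecaaefadddecdedfb')

SA = [6, 10, 3, 7, 20, 5, 15, 11, 12, 13, 16, 18, 2, 4, 14, 17, 1, 8, 9, 19, 0]
rank  pair      lcp
   1  s[6:],s[10:]  1  'a'
   2  s[10:],s[3:]  1  'a'
   3  s[3:],s[7:]  2  'ae'
   4  s[7:],s[20:]  0  ''
   5  s[20:],s[5:]  0  ''
   6  s[5:],s[15:]  1  'c'
   7  s[15:],s[11:]  0  ''
   8  s[11:],s[12:]  2  'dd'
   9  s[12:],s[13:]  1  'd'
  10  s[13:],s[16:]  2  'de'
  11  s[16:],s[18:]  1  'd'
  12  s[18:],s[2:]  0  ''
  13  s[2:],s[4:]  1  'e'
  14  s[4:],s[14:]  2  'ec'
  15  s[14:],s[17:]  1  'e'
  16  s[17:],s[1:]  1  'e'
  17  s[1:],s[8:]  1  'e'
  18  s[8:],s[9:]  0  ''
  19  s[9:],s[19:]  1  'f'
  20  s[19:],s[0:]  0  ''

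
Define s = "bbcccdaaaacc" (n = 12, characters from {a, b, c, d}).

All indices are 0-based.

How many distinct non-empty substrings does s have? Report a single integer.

65

sorted suffixes:
  #0 SA[0]=6  'aaaacc'
  #1 SA[1]=7  'aaacc'
  #2 SA[2]=8  'aacc'
  #3 SA[3]=9  'acc'
  #4 SA[4]=0  'bbcccdaaaacc'
  #5 SA[5]=1  'bcccdaaaacc'
  #6 SA[6]=11  'c'
  #7 SA[7]=10  'cc'
  #8 SA[8]=2  'cccdaaaacc'
  #9 SA[9]=3  'ccdaaaacc'
  #10 SA[10]=4  'cdaaaacc'
  #11 SA[11]=5  'daaaacc'

SA = [6, 7, 8, 9, 0, 1, 11, 10, 2, 3, 4, 5]
rank  pair      lcp
   1  s[6:],s[7:]  3  'aaa'
   2  s[7:],s[8:]  2  'aa'
   3  s[8:],s[9:]  1  'a'
   4  s[9:],s[0:]  0  ''
   5  s[0:],s[1:]  1  'b'
   6  s[1:],s[11:]  0  ''
   7  s[11:],s[10:]  1  'c'
   8  s[10:],s[2:]  2  'cc'
   9  s[2:],s[3:]  2  'cc'
  10  s[3:],s[4:]  1  'c'
  11  s[4:],s[5:]  0  ''

n(n+1)/2 = 12·13/2 = 78
Σ LCP = 0 + 3 + 2 + 1 + 0 + 1 + 0 + 1 + 2 + 2 + 1 + 0 = 13
distinct = 78 − 13 = 65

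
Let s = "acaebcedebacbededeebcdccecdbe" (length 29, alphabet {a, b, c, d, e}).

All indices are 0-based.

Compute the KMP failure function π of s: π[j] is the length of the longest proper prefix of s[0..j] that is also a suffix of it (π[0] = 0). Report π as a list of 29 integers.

π[0] = 0
j=1 s[j]='c': π[1]=0 (border '')
j=2 s[j]='a': π[2]=1 (border 'a')
j=3 s[j]='e': k: 1→0; π[3]=0 (border '')
j=4 s[j]='b': π[4]=0 (border '')
j=5 s[j]='c': π[5]=0 (border '')
j=6 s[j]='e': π[6]=0 (border '')
j=7 s[j]='d': π[7]=0 (border '')
j=8 s[j]='e': π[8]=0 (border '')
j=9 s[j]='b': π[9]=0 (border '')
j=10 s[j]='a': π[10]=1 (border 'a')
j=11 s[j]='c': π[11]=2 (border 'ac')
j=12 s[j]='b': k: 2→0; π[12]=0 (border '')
j=13 s[j]='e': π[13]=0 (border '')
j=14 s[j]='d': π[14]=0 (border '')
j=15 s[j]='e': π[15]=0 (border '')
j=16 s[j]='d': π[16]=0 (border '')
j=17 s[j]='e': π[17]=0 (border '')
j=18 s[j]='e': π[18]=0 (border '')
j=19 s[j]='b': π[19]=0 (border '')
j=20 s[j]='c': π[20]=0 (border '')
j=21 s[j]='d': π[21]=0 (border '')
j=22 s[j]='c': π[22]=0 (border '')
j=23 s[j]='c': π[23]=0 (border '')
j=24 s[j]='e': π[24]=0 (border '')
j=25 s[j]='c': π[25]=0 (border '')
j=26 s[j]='d': π[26]=0 (border '')
j=27 s[j]='b': π[27]=0 (border '')
j=28 s[j]='e': π[28]=0 (border '')

[0, 0, 1, 0, 0, 0, 0, 0, 0, 0, 1, 2, 0, 0, 0, 0, 0, 0, 0, 0, 0, 0, 0, 0, 0, 0, 0, 0, 0]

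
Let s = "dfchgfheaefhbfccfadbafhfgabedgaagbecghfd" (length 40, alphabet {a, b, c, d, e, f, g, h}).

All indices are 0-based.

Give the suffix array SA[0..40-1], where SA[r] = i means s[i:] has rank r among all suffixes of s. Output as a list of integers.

[30, 25, 17, 8, 20, 31, 19, 33, 26, 12, 14, 15, 35, 2, 39, 18, 0, 28, 7, 34, 27, 9, 16, 13, 1, 38, 23, 10, 5, 21, 29, 24, 32, 4, 36, 11, 6, 37, 22, 3]

sorted suffixes:
  #0 SA[0]=30  'aagbecghfd'
  #1 SA[1]=25  'abedgaagbecghfd'
  #2 SA[2]=17  'adbafhfgabedgaagbecghfd'
  #3 SA[3]=8  'aefhbfccfadbafhfgabedgaagbecghfd'
  #4 SA[4]=20  'afhfgabedgaagbecghfd'
  #5 SA[5]=31  'agbecghfd'
  #6 SA[6]=19  'bafhfgabedgaagbecghfd'
  #7 SA[7]=33  'becghfd'
  #8 SA[8]=26  'bedgaagbecghfd'
  #9 SA[9]=12  'bfccfadbafhfgabedgaagbecghfd'
  #10 SA[10]=14  'ccfadbafhfgabedgaagbecghfd'
  #11 SA[11]=15  'cfadbafhfgabedgaagbecghfd'
  #12 SA[12]=35  'cghfd'
  #13 SA[13]=2  'chgfheaefhbfccfadbafhfgabedgaagbecghfd'
  #14 SA[14]=39  'd'
  #15 SA[15]=18  'dbafhfgabedgaagbecghfd'
  #16 SA[16]=0  'dfchgfheaefhbfccfadbafhfgabedgaagbecghfd'
  #17 SA[17]=28  'dgaagbecghfd'
  #18 SA[18]=7  'eaefhbfccfadbafhfgabedgaagbecghfd'
  #19 SA[19]=34  'ecghfd'
  #20 SA[20]=27  'edgaagbecghfd'
  #21 SA[21]=9  'efhbfccfadbafhfgabedgaagbecghfd'
  #22 SA[22]=16  'fadbafhfgabedgaagbecghfd'
  #23 SA[23]=13  'fccfadbafhfgabedgaagbecghfd'
  #24 SA[24]=1  'fchgfheaefhbfccfadbafhfgabedgaagbecghfd'
  #25 SA[25]=38  'fd'
  #26 SA[26]=23  'fgabedgaagbecghfd'
  #27 SA[27]=10  'fhbfccfadbafhfgabedgaagbecghfd'
  #28 SA[28]=5  'fheaefhbfccfadbafhfgabedgaagbecghfd'
  #29 SA[29]=21  'fhfgabedgaagbecghfd'
  #30 SA[30]=29  'gaagbecghfd'
  #31 SA[31]=24  'gabedgaagbecghfd'
  #32 SA[32]=32  'gbecghfd'
  #33 SA[33]=4  'gfheaefhbfccfadbafhfgabedgaagbecghfd'
  #34 SA[34]=36  'ghfd'
  #35 SA[35]=11  'hbfccfadbafhfgabedgaagbecghfd'
  #36 SA[36]=6  'heaefhbfccfadbafhfgabedgaagbecghfd'
  #37 SA[37]=37  'hfd'
  #38 SA[38]=22  'hfgabedgaagbecghfd'
  #39 SA[39]=3  'hgfheaefhbfccfadbafhfgabedgaagbecghfd'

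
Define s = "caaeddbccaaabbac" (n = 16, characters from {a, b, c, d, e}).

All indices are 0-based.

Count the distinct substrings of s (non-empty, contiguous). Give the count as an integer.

121

rank→(start, suffix):
  0 → (9, 'aaabbac')
  1 → (10, 'aabbac')
  2 → (1, 'aaeddbccaaabbac')
  3 → (11, 'abbac')
  4 → (14, 'ac')
  5 → (2, 'aeddbccaaabbac')
  6 → (13, 'bac')
  7 → (12, 'bbac')
  8 → (6, 'bccaaabbac')
  9 → (15, 'c')
  10 → (8, 'caaabbac')
  11 → (0, 'caaeddbccaaabbac')
  12 → (7, 'ccaaabbac')
  13 → (5, 'dbccaaabbac')
  14 → (4, 'ddbccaaabbac')
  15 → (3, 'eddbccaaabbac')

SA = [9, 10, 1, 11, 14, 2, 13, 12, 6, 15, 8, 0, 7, 5, 4, 3]
[i] adj suffixes → lcp
  [1] 9/10 → 2 ('aa')
  [2] 10/1 → 2 ('aa')
  [3] 1/11 → 1 ('a')
  [4] 11/14 → 1 ('a')
  [5] 14/2 → 1 ('a')
  [6] 2/13 → 0 ('')
  [7] 13/12 → 1 ('b')
  [8] 12/6 → 1 ('b')
  [9] 6/15 → 0 ('')
  [10] 15/8 → 1 ('c')
  [11] 8/0 → 3 ('caa')
  [12] 0/7 → 1 ('c')
  [13] 7/5 → 0 ('')
  [14] 5/4 → 1 ('d')
  [15] 4/3 → 0 ('')

n(n+1)/2 = 16·17/2 = 136
Σ LCP = 0 + 2 + 2 + 1 + 1 + 1 + 0 + 1 + 1 + 0 + 1 + 3 + 1 + 0 + 1 + 0 = 15
distinct = 136 − 15 = 121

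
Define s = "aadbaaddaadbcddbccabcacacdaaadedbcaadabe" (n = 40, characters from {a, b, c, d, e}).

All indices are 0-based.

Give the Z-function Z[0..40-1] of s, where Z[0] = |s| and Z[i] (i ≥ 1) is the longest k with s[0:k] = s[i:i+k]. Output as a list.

[40, 1, 0, 0, 3, 1, 0, 0, 4, 1, 0, 0, 0, 0, 0, 0, 0, 0, 1, 0, 0, 1, 0, 1, 0, 0, 2, 3, 1, 0, 0, 0, 0, 0, 3, 1, 0, 1, 0, 0]

Z[0]=40
i=1: outside box; Z[1]=1 scan→box=[1,2)
i=2: outside box; Z[2]=0
i=3: outside box; Z[3]=0
i=4: outside box; Z[4]=3 scan→box=[4,7)
i=5: min(r-i=2, Z[1]=1)=1; Z[5]=1
i=6: min(r-i=1, Z[2]=0)=0; Z[6]=0
i=7: outside box; Z[7]=0
i=8: outside box; Z[8]=4 scan→box=[8,12)
i=9: min(r-i=3, Z[1]=1)=1; Z[9]=1
i=10: min(r-i=2, Z[2]=0)=0; Z[10]=0
i=11: min(r-i=1, Z[3]=0)=0; Z[11]=0
i=12: outside box; Z[12]=0
i=13: outside box; Z[13]=0
i=14: outside box; Z[14]=0
i=15: outside box; Z[15]=0
i=16: outside box; Z[16]=0
i=17: outside box; Z[17]=0
i=18: outside box; Z[18]=1 scan→box=[18,19)
i=19: outside box; Z[19]=0
i=20: outside box; Z[20]=0
i=21: outside box; Z[21]=1 scan→box=[21,22)
i=22: outside box; Z[22]=0
i=23: outside box; Z[23]=1 scan→box=[23,24)
i=24: outside box; Z[24]=0
i=25: outside box; Z[25]=0
i=26: outside box; Z[26]=2 scan→box=[26,28)
i=27: min(r-i=1, Z[1]=1)=1; Z[27]=3 scan→box=[27,30)
i=28: min(r-i=2, Z[1]=1)=1; Z[28]=1
i=29: min(r-i=1, Z[2]=0)=0; Z[29]=0
i=30: outside box; Z[30]=0
i=31: outside box; Z[31]=0
i=32: outside box; Z[32]=0
i=33: outside box; Z[33]=0
i=34: outside box; Z[34]=3 scan→box=[34,37)
i=35: min(r-i=2, Z[1]=1)=1; Z[35]=1
i=36: min(r-i=1, Z[2]=0)=0; Z[36]=0
i=37: outside box; Z[37]=1 scan→box=[37,38)
i=38: outside box; Z[38]=0
i=39: outside box; Z[39]=0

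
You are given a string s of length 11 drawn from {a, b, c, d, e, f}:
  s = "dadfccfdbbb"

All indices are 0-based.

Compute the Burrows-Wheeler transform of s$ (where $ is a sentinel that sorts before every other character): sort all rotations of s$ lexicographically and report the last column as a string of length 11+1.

rank  rotation      last
    0  $dadfccfdbbb  b
    1  adfccfdbbb$d  d
    2  b$dadfccfdbb  b
    3  bb$dadfccfdb  b
    4  bbb$dadfccfd  d
    5  ccfdbbb$dadf  f
    6  cfdbbb$dadfc  c
    7  dadfccfdbbb$  $
    8  dbbb$dadfccf  f
    9  dfccfdbbb$da  a
   10  fccfdbbb$dad  d
   11  fdbbb$dadfcc  c

bdbbdfc$fadc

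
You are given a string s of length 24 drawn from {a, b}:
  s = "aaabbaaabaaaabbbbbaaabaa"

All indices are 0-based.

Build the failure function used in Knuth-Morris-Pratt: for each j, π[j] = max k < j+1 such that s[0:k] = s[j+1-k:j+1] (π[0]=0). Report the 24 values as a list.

[0, 1, 2, 0, 0, 1, 2, 3, 4, 1, 2, 3, 3, 4, 5, 0, 0, 0, 1, 2, 3, 4, 1, 2]

π[0] = 0
j=1 s[j]='a': π[1]=1 (border 'a')
j=2 s[j]='a': π[2]=2 (border 'aa')
j=3 s[j]='b': k: 2→1→0; π[3]=0 (border '')
j=4 s[j]='b': π[4]=0 (border '')
j=5 s[j]='a': π[5]=1 (border 'a')
j=6 s[j]='a': π[6]=2 (border 'aa')
j=7 s[j]='a': π[7]=3 (border 'aaa')
j=8 s[j]='b': π[8]=4 (border 'aaab')
j=9 s[j]='a': k: 4→0; π[9]=1 (border 'a')
j=10 s[j]='a': π[10]=2 (border 'aa')
j=11 s[j]='a': π[11]=3 (border 'aaa')
j=12 s[j]='a': k: 3→2; π[12]=3 (border 'aaa')
j=13 s[j]='b': π[13]=4 (border 'aaab')
j=14 s[j]='b': π[14]=5 (border 'aaabb')
j=15 s[j]='b': k: 5→0; π[15]=0 (border '')
j=16 s[j]='b': π[16]=0 (border '')
j=17 s[j]='b': π[17]=0 (border '')
j=18 s[j]='a': π[18]=1 (border 'a')
j=19 s[j]='a': π[19]=2 (border 'aa')
j=20 s[j]='a': π[20]=3 (border 'aaa')
j=21 s[j]='b': π[21]=4 (border 'aaab')
j=22 s[j]='a': k: 4→0; π[22]=1 (border 'a')
j=23 s[j]='a': π[23]=2 (border 'aa')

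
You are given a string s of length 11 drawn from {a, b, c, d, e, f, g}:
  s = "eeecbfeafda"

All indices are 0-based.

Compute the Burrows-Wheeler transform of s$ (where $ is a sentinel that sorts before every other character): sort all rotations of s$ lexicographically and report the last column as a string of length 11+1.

rank  rotation      last
    0  $eeecbfeafda  a
    1  a$eeecbfeafd  d
    2  afda$eeecbfe  e
    3  bfeafda$eeec  c
    4  cbfeafda$eee  e
    5  da$eeecbfeaf  f
    6  eafda$eeecbf  f
    7  ecbfeafda$ee  e
    8  eecbfeafda$e  e
    9  eeecbfeafda$  $
   10  fda$eeecbfea  a
   11  feafda$eeecb  b

adeceffee$ab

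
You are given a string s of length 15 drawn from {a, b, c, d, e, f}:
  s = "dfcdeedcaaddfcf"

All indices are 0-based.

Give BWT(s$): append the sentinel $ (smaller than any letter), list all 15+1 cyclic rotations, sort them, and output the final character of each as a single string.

fcadffeac$dedcdd

rank  rotation          last
    0  $dfcdeedcaaddfcf  f
    1  aaddfcf$dfcdeedc  c
    2  addfcf$dfcdeedca  a
    3  caaddfcf$dfcdeed  d
    4  cdeedcaaddfcf$df  f
    5  cf$dfcdeedcaaddf  f
    6  dcaaddfcf$dfcdee  e
    7  ddfcf$dfcdeedcaa  a
    8  deedcaaddfcf$dfc  c
    9  dfcdeedcaaddfcf$  $
   10  dfcf$dfcdeedcaad  d
   11  edcaaddfcf$dfcde  e
   12  eedcaaddfcf$dfcd  d
   13  f$dfcdeedcaaddfc  c
   14  fcdeedcaaddfcf$d  d
   15  fcf$dfcdeedcaadd  d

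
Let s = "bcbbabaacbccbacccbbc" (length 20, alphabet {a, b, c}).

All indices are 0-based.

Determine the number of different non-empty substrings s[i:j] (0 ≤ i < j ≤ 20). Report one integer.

sorted suffixes:
  #0 SA[0]=6  'aacbccbacccbbc'
  #1 SA[1]=4  'abaacbccbacccbbc'
  #2 SA[2]=7  'acbccbacccbbc'
  #3 SA[3]=13  'acccbbc'
  #4 SA[4]=5  'baacbccbacccbbc'
  #5 SA[5]=3  'babaacbccbacccbbc'
  #6 SA[6]=12  'bacccbbc'
  #7 SA[7]=2  'bbabaacbccbacccbbc'
  #8 SA[8]=17  'bbc'
  #9 SA[9]=18  'bc'
  #10 SA[10]=0  'bcbbabaacbccbacccbbc'
  #11 SA[11]=9  'bccbacccbbc'
  #12 SA[12]=19  'c'
  #13 SA[13]=11  'cbacccbbc'
  #14 SA[14]=1  'cbbabaacbccbacccbbc'
  #15 SA[15]=16  'cbbc'
  #16 SA[16]=8  'cbccbacccbbc'
  #17 SA[17]=10  'ccbacccbbc'
  #18 SA[18]=15  'ccbbc'
  #19 SA[19]=14  'cccbbc'

SA = [6, 4, 7, 13, 5, 3, 12, 2, 17, 18, 0, 9, 19, 11, 1, 16, 8, 10, 15, 14]
rank  pair      lcp
   1  s[6:],s[4:]  1  'a'
   2  s[4:],s[7:]  1  'a'
   3  s[7:],s[13:]  2  'ac'
   4  s[13:],s[5:]  0  ''
   5  s[5:],s[3:]  2  'ba'
   6  s[3:],s[12:]  2  'ba'
   7  s[12:],s[2:]  1  'b'
   8  s[2:],s[17:]  2  'bb'
   9  s[17:],s[18:]  1  'b'
  10  s[18:],s[0:]  2  'bc'
  11  s[0:],s[9:]  2  'bc'
  12  s[9:],s[19:]  0  ''
  13  s[19:],s[11:]  1  'c'
  14  s[11:],s[1:]  2  'cb'
  15  s[1:],s[16:]  3  'cbb'
  16  s[16:],s[8:]  2  'cb'
  17  s[8:],s[10:]  1  'c'
  18  s[10:],s[15:]  3  'ccb'
  19  s[15:],s[14:]  2  'cc'

n(n+1)/2 = 20·21/2 = 210
Σ LCP = 0 + 1 + 1 + 2 + 0 + 2 + 2 + 1 + 2 + 1 + 2 + 2 + 0 + 1 + 2 + 3 + 2 + 1 + 3 + 2 = 30
distinct = 210 − 30 = 180

180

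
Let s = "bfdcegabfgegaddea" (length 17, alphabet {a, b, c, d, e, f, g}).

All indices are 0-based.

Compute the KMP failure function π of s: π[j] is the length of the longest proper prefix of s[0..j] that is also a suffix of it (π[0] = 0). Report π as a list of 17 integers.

π[0] = 0
j=1 s[j]='f': π[1]=0 (border '')
j=2 s[j]='d': π[2]=0 (border '')
j=3 s[j]='c': π[3]=0 (border '')
j=4 s[j]='e': π[4]=0 (border '')
j=5 s[j]='g': π[5]=0 (border '')
j=6 s[j]='a': π[6]=0 (border '')
j=7 s[j]='b': π[7]=1 (border 'b')
j=8 s[j]='f': π[8]=2 (border 'bf')
j=9 s[j]='g': k: 2→0; π[9]=0 (border '')
j=10 s[j]='e': π[10]=0 (border '')
j=11 s[j]='g': π[11]=0 (border '')
j=12 s[j]='a': π[12]=0 (border '')
j=13 s[j]='d': π[13]=0 (border '')
j=14 s[j]='d': π[14]=0 (border '')
j=15 s[j]='e': π[15]=0 (border '')
j=16 s[j]='a': π[16]=0 (border '')

[0, 0, 0, 0, 0, 0, 0, 1, 2, 0, 0, 0, 0, 0, 0, 0, 0]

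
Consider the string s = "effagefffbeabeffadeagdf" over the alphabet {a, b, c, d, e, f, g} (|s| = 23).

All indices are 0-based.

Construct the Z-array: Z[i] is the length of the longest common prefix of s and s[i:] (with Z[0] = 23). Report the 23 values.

[23, 0, 0, 0, 0, 3, 0, 0, 0, 0, 1, 0, 0, 4, 0, 0, 0, 0, 1, 0, 0, 0, 0]

Z[0]=23
i=1: i≥r, start 0; Z[1]=0
i=2: i≥r, start 0; Z[2]=0
i=3: i≥r, start 0; Z[3]=0
i=4: i≥r, start 0; Z[4]=0
i=5: i≥r, start 0; Z[5]=3 grow→box=[5,8)
i=6: min(r-i=2, Z[1]=0)=0; Z[6]=0
i=7: min(r-i=1, Z[2]=0)=0; Z[7]=0
i=8: i≥r, start 0; Z[8]=0
i=9: i≥r, start 0; Z[9]=0
i=10: i≥r, start 0; Z[10]=1 grow→box=[10,11)
i=11: i≥r, start 0; Z[11]=0
i=12: i≥r, start 0; Z[12]=0
i=13: i≥r, start 0; Z[13]=4 grow→box=[13,17)
i=14: min(r-i=3, Z[1]=0)=0; Z[14]=0
i=15: min(r-i=2, Z[2]=0)=0; Z[15]=0
i=16: min(r-i=1, Z[3]=0)=0; Z[16]=0
i=17: i≥r, start 0; Z[17]=0
i=18: i≥r, start 0; Z[18]=1 grow→box=[18,19)
i=19: i≥r, start 0; Z[19]=0
i=20: i≥r, start 0; Z[20]=0
i=21: i≥r, start 0; Z[21]=0
i=22: i≥r, start 0; Z[22]=0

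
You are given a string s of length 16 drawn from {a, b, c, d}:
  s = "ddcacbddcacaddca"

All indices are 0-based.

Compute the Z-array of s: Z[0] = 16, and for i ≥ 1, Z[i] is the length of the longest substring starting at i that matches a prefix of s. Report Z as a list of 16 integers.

[16, 1, 0, 0, 0, 0, 5, 1, 0, 0, 0, 0, 4, 1, 0, 0]

Z[0]=16
i=1: fresh scan; Z[1]=1 grow→box=[1,2)
i=2: fresh scan; Z[2]=0
i=3: fresh scan; Z[3]=0
i=4: fresh scan; Z[4]=0
i=5: fresh scan; Z[5]=0
i=6: fresh scan; Z[6]=5 grow→box=[6,11)
i=7: min(r-i=4, Z[1]=1)=1; Z[7]=1
i=8: min(r-i=3, Z[2]=0)=0; Z[8]=0
i=9: min(r-i=2, Z[3]=0)=0; Z[9]=0
i=10: min(r-i=1, Z[4]=0)=0; Z[10]=0
i=11: fresh scan; Z[11]=0
i=12: fresh scan; Z[12]=4 grow→box=[12,16)
i=13: min(r-i=3, Z[1]=1)=1; Z[13]=1
i=14: min(r-i=2, Z[2]=0)=0; Z[14]=0
i=15: min(r-i=1, Z[3]=0)=0; Z[15]=0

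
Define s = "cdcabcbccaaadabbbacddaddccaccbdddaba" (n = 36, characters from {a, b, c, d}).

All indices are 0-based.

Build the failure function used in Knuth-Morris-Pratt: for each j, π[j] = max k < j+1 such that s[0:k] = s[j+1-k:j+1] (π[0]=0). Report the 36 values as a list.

[0, 0, 1, 0, 0, 1, 0, 1, 1, 0, 0, 0, 0, 0, 0, 0, 0, 0, 1, 2, 0, 0, 0, 0, 1, 1, 0, 1, 1, 0, 0, 0, 0, 0, 0, 0]

π[0] = 0
j=1 s[j]='d': π[1]=0 (border '')
j=2 s[j]='c': π[2]=1 (border 'c')
j=3 s[j]='a': k: 1→0; π[3]=0 (border '')
j=4 s[j]='b': π[4]=0 (border '')
j=5 s[j]='c': π[5]=1 (border 'c')
j=6 s[j]='b': k: 1→0; π[6]=0 (border '')
j=7 s[j]='c': π[7]=1 (border 'c')
j=8 s[j]='c': k: 1→0; π[8]=1 (border 'c')
j=9 s[j]='a': k: 1→0; π[9]=0 (border '')
j=10 s[j]='a': π[10]=0 (border '')
j=11 s[j]='a': π[11]=0 (border '')
j=12 s[j]='d': π[12]=0 (border '')
j=13 s[j]='a': π[13]=0 (border '')
j=14 s[j]='b': π[14]=0 (border '')
j=15 s[j]='b': π[15]=0 (border '')
j=16 s[j]='b': π[16]=0 (border '')
j=17 s[j]='a': π[17]=0 (border '')
j=18 s[j]='c': π[18]=1 (border 'c')
j=19 s[j]='d': π[19]=2 (border 'cd')
j=20 s[j]='d': k: 2→0; π[20]=0 (border '')
j=21 s[j]='a': π[21]=0 (border '')
j=22 s[j]='d': π[22]=0 (border '')
j=23 s[j]='d': π[23]=0 (border '')
j=24 s[j]='c': π[24]=1 (border 'c')
j=25 s[j]='c': k: 1→0; π[25]=1 (border 'c')
j=26 s[j]='a': k: 1→0; π[26]=0 (border '')
j=27 s[j]='c': π[27]=1 (border 'c')
j=28 s[j]='c': k: 1→0; π[28]=1 (border 'c')
j=29 s[j]='b': k: 1→0; π[29]=0 (border '')
j=30 s[j]='d': π[30]=0 (border '')
j=31 s[j]='d': π[31]=0 (border '')
j=32 s[j]='d': π[32]=0 (border '')
j=33 s[j]='a': π[33]=0 (border '')
j=34 s[j]='b': π[34]=0 (border '')
j=35 s[j]='a': π[35]=0 (border '')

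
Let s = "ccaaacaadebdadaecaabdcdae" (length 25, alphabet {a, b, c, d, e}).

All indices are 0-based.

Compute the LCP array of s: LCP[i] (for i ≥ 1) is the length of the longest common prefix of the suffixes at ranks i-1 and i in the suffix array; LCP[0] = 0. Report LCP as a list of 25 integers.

sorted suffixes:
  #0 SA[0]=2  'aaacaadebdadaecaabdcdae'
  #1 SA[1]=17  'aabdcdae'
  #2 SA[2]=3  'aacaadebdadaecaabdcdae'
  #3 SA[3]=6  'aadebdadaecaabdcdae'
  #4 SA[4]=18  'abdcdae'
  #5 SA[5]=4  'acaadebdadaecaabdcdae'
  #6 SA[6]=12  'adaecaabdcdae'
  #7 SA[7]=7  'adebdadaecaabdcdae'
  #8 SA[8]=23  'ae'
  #9 SA[9]=14  'aecaabdcdae'
  #10 SA[10]=10  'bdadaecaabdcdae'
  #11 SA[11]=19  'bdcdae'
  #12 SA[12]=1  'caaacaadebdadaecaabdcdae'
  #13 SA[13]=16  'caabdcdae'
  #14 SA[14]=5  'caadebdadaecaabdcdae'
  #15 SA[15]=0  'ccaaacaadebdadaecaabdcdae'
  #16 SA[16]=21  'cdae'
  #17 SA[17]=11  'dadaecaabdcdae'
  #18 SA[18]=22  'dae'
  #19 SA[19]=13  'daecaabdcdae'
  #20 SA[20]=20  'dcdae'
  #21 SA[21]=8  'debdadaecaabdcdae'
  #22 SA[22]=24  'e'
  #23 SA[23]=9  'ebdadaecaabdcdae'
  #24 SA[24]=15  'ecaabdcdae'

SA = [2, 17, 3, 6, 18, 4, 12, 7, 23, 14, 10, 19, 1, 16, 5, 0, 21, 11, 22, 13, 20, 8, 24, 9, 15]
i: (SA[i-1],SA[i]) lcp shared
  1: (2,17) 2 'aa'
  2: (17,3) 2 'aa'
  3: (3,6) 2 'aa'
  4: (6,18) 1 'a'
  5: (18,4) 1 'a'
  6: (4,12) 1 'a'
  7: (12,7) 2 'ad'
  8: (7,23) 1 'a'
  9: (23,14) 2 'ae'
  10: (14,10) 0 ''
  11: (10,19) 2 'bd'
  12: (19,1) 0 ''
  13: (1,16) 3 'caa'
  14: (16,5) 3 'caa'
  15: (5,0) 1 'c'
  16: (0,21) 1 'c'
  17: (21,11) 0 ''
  18: (11,22) 2 'da'
  19: (22,13) 3 'dae'
  20: (13,20) 1 'd'
  21: (20,8) 1 'd'
  22: (8,24) 0 ''
  23: (24,9) 1 'e'
  24: (9,15) 1 'e'

[0, 2, 2, 2, 1, 1, 1, 2, 1, 2, 0, 2, 0, 3, 3, 1, 1, 0, 2, 3, 1, 1, 0, 1, 1]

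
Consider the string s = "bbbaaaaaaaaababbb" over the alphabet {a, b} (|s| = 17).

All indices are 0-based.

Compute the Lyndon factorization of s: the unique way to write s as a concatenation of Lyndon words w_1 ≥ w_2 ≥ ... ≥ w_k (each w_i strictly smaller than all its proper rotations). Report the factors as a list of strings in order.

["b", "b", "b", "aaaaaaaaababbb"]

emit factor 1: 'b' (i=0, period=1)
emit factor 2: 'b' (i=1, period=1)
emit factor 3: 'b' (i=2, period=1)
emit factor 4: 'aaaaaaaaababbb' (i=3, period=14)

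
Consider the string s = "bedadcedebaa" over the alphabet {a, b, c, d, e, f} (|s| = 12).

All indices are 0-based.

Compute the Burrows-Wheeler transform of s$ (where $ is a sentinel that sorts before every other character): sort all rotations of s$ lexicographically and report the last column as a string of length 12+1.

rank  rotation       last
    0  $bedadcedebaa  a
    1  a$bedadcedeba  a
    2  aa$bedadcedeb  b
    3  adcedebaa$bed  d
    4  baa$bedadcede  e
    5  bedadcedebaa$  $
    6  cedebaa$bedad  d
    7  dadcedebaa$be  e
    8  dcedebaa$beda  a
    9  debaa$bedadce  e
   10  ebaa$bedadced  d
   11  edadcedebaa$b  b
   12  edebaa$bedadc  c

aabde$deaedbc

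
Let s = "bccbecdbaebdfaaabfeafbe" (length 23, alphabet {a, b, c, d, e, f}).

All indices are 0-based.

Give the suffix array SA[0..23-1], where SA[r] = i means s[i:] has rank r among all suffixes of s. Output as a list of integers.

rank→(start, suffix):
  0 → (13, 'aaabfeafbe')
  1 → (14, 'aabfeafbe')
  2 → (15, 'abfeafbe')
  3 → (8, 'aebdfaaabfeafbe')
  4 → (19, 'afbe')
  5 → (7, 'baebdfaaabfeafbe')
  6 → (0, 'bccbecdbaebdfaaabfeafbe')
  7 → (10, 'bdfaaabfeafbe')
  8 → (21, 'be')
  9 → (3, 'becdbaebdfaaabfeafbe')
  10 → (16, 'bfeafbe')
  11 → (2, 'cbecdbaebdfaaabfeafbe')
  12 → (1, 'ccbecdbaebdfaaabfeafbe')
  13 → (5, 'cdbaebdfaaabfeafbe')
  14 → (6, 'dbaebdfaaabfeafbe')
  15 → (11, 'dfaaabfeafbe')
  16 → (22, 'e')
  17 → (18, 'eafbe')
  18 → (9, 'ebdfaaabfeafbe')
  19 → (4, 'ecdbaebdfaaabfeafbe')
  20 → (12, 'faaabfeafbe')
  21 → (20, 'fbe')
  22 → (17, 'feafbe')

[13, 14, 15, 8, 19, 7, 0, 10, 21, 3, 16, 2, 1, 5, 6, 11, 22, 18, 9, 4, 12, 20, 17]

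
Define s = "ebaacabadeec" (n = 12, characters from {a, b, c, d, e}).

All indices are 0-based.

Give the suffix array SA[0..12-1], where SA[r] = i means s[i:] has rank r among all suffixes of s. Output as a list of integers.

[2, 5, 3, 7, 1, 6, 11, 4, 8, 0, 10, 9]

rank | idx | suffix
   0 |   2 | aacabadeec
   1 |   5 | abadeec
   2 |   3 | acabadeec
   3 |   7 | adeec
   4 |   1 | baacabadeec
   5 |   6 | badeec
   6 |  11 | c
   7 |   4 | cabadeec
   8 |   8 | deec
   9 |   0 | ebaacabadeec
  10 |  10 | ec
  11 |   9 | eec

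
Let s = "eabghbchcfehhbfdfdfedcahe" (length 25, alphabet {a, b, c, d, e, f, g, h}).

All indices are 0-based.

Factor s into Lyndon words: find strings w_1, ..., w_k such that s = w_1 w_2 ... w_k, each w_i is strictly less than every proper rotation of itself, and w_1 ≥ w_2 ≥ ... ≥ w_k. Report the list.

emit factor 1: 'e' (i=0, period=1)
emit factor 2: 'abghbchcfehhbfdfdfedcahe' (i=1, period=24)

["e", "abghbchcfehhbfdfdfedcahe"]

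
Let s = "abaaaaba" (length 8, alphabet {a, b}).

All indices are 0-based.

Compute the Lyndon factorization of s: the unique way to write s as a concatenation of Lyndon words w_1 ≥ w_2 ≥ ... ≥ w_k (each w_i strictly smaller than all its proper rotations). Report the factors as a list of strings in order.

["ab", "aaaab", "a"]

emit factor 1: 'ab' (i=0, period=2)
emit factor 2: 'aaaab' (i=2, period=5)
emit factor 3: 'a' (i=7, period=1)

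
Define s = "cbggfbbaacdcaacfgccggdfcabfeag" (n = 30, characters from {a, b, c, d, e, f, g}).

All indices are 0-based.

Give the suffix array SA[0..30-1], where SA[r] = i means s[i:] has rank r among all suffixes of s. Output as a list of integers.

rank→(start, suffix):
  0 → (7, 'aacdcaacfgccggdfcabfeag')
  1 → (12, 'aacfgccggdfcabfeag')
  2 → (24, 'abfeag')
  3 → (8, 'acdcaacfgccggdfcabfeag')
  4 → (13, 'acfgccggdfcabfeag')
  5 → (28, 'ag')
  6 → (6, 'baacdcaacfgccggdfcabfeag')
  7 → (5, 'bbaacdcaacfgccggdfcabfeag')
  8 → (25, 'bfeag')
  9 → (1, 'bggfbbaacdcaacfgccggdfcabfeag')
  10 → (11, 'caacfgccggdfcabfeag')
  11 → (23, 'cabfeag')
  12 → (0, 'cbggfbbaacdcaacfgccggdfcabfeag')
  13 → (17, 'ccggdfcabfeag')
  14 → (9, 'cdcaacfgccggdfcabfeag')
  15 → (14, 'cfgccggdfcabfeag')
  16 → (18, 'cggdfcabfeag')
  17 → (10, 'dcaacfgccggdfcabfeag')
  18 → (21, 'dfcabfeag')
  19 → (27, 'eag')
  20 → (4, 'fbbaacdcaacfgccggdfcabfeag')
  21 → (22, 'fcabfeag')
  22 → (26, 'feag')
  23 → (15, 'fgccggdfcabfeag')
  24 → (29, 'g')
  25 → (16, 'gccggdfcabfeag')
  26 → (20, 'gdfcabfeag')
  27 → (3, 'gfbbaacdcaacfgccggdfcabfeag')
  28 → (19, 'ggdfcabfeag')
  29 → (2, 'ggfbbaacdcaacfgccggdfcabfeag')

[7, 12, 24, 8, 13, 28, 6, 5, 25, 1, 11, 23, 0, 17, 9, 14, 18, 10, 21, 27, 4, 22, 26, 15, 29, 16, 20, 3, 19, 2]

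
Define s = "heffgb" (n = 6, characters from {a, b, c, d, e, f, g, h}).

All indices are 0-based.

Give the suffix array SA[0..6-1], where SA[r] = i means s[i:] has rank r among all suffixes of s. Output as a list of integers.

[5, 1, 2, 3, 4, 0]

rank | idx | suffix
   0 |   5 | b
   1 |   1 | effgb
   2 |   2 | ffgb
   3 |   3 | fgb
   4 |   4 | gb
   5 |   0 | heffgb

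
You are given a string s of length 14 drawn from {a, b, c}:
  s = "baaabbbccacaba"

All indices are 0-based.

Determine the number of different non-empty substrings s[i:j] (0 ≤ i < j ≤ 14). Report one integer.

sorted suffixes:
  #0 SA[0]=13  'a'
  #1 SA[1]=1  'aaabbbccacaba'
  #2 SA[2]=2  'aabbbccacaba'
  #3 SA[3]=11  'aba'
  #4 SA[4]=3  'abbbccacaba'
  #5 SA[5]=9  'acaba'
  #6 SA[6]=12  'ba'
  #7 SA[7]=0  'baaabbbccacaba'
  #8 SA[8]=4  'bbbccacaba'
  #9 SA[9]=5  'bbccacaba'
  #10 SA[10]=6  'bccacaba'
  #11 SA[11]=10  'caba'
  #12 SA[12]=8  'cacaba'
  #13 SA[13]=7  'ccacaba'

SA = [13, 1, 2, 11, 3, 9, 12, 0, 4, 5, 6, 10, 8, 7]
rank  pair      lcp
   1  s[13:],s[1:]  1  'a'
   2  s[1:],s[2:]  2  'aa'
   3  s[2:],s[11:]  1  'a'
   4  s[11:],s[3:]  2  'ab'
   5  s[3:],s[9:]  1  'a'
   6  s[9:],s[12:]  0  ''
   7  s[12:],s[0:]  2  'ba'
   8  s[0:],s[4:]  1  'b'
   9  s[4:],s[5:]  2  'bb'
  10  s[5:],s[6:]  1  'b'
  11  s[6:],s[10:]  0  ''
  12  s[10:],s[8:]  2  'ca'
  13  s[8:],s[7:]  1  'c'

n(n+1)/2 = 14·15/2 = 105
Σ LCP = 0 + 1 + 2 + 1 + 2 + 1 + 0 + 2 + 1 + 2 + 1 + 0 + 2 + 1 = 16
distinct = 105 − 16 = 89

89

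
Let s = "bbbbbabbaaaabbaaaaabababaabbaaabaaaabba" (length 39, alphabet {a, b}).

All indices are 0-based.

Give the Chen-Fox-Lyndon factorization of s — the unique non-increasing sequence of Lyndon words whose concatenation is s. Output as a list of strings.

emit factor 1: 'b' (i=0, period=1)
emit factor 2: 'b' (i=1, period=1)
emit factor 3: 'b' (i=2, period=1)
emit factor 4: 'b' (i=3, period=1)
emit factor 5: 'b' (i=4, period=1)
emit factor 6: 'abb' (i=5, period=3)
emit factor 7: 'aaaabb' (i=8, period=6)
emit factor 8: 'aaaaabababaabbaaabaaaabb' (i=14, period=24)
emit factor 9: 'a' (i=38, period=1)

["b", "b", "b", "b", "b", "abb", "aaaabb", "aaaaabababaabbaaabaaaabb", "a"]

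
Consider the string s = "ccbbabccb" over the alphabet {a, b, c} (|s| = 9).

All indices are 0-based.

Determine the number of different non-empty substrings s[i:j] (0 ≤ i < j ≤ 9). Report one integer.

sorted suffixes:
  #0 SA[0]=4  'abccb'
  #1 SA[1]=8  'b'
  #2 SA[2]=3  'babccb'
  #3 SA[3]=2  'bbabccb'
  #4 SA[4]=5  'bccb'
  #5 SA[5]=7  'cb'
  #6 SA[6]=1  'cbbabccb'
  #7 SA[7]=6  'ccb'
  #8 SA[8]=0  'ccbbabccb'

SA = [4, 8, 3, 2, 5, 7, 1, 6, 0]
i: (SA[i-1],SA[i]) lcp shared
  1: (4,8) 0 ''
  2: (8,3) 1 'b'
  3: (3,2) 1 'b'
  4: (2,5) 1 'b'
  5: (5,7) 0 ''
  6: (7,1) 2 'cb'
  7: (1,6) 1 'c'
  8: (6,0) 3 'ccb'

n(n+1)/2 = 9·10/2 = 45
Σ LCP = 0 + 0 + 1 + 1 + 1 + 0 + 2 + 1 + 3 = 9
distinct = 45 − 9 = 36

36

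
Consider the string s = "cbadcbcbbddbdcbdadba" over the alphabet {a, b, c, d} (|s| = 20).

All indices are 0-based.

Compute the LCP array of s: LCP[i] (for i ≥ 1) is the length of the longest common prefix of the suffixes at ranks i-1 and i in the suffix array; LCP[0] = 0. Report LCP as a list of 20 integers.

rank | idx | suffix
   0 |  19 | a
   1 |  16 | adba
   2 |   2 | adcbcbbddbdcbdadba
   3 |  18 | ba
   4 |   1 | badcbcbbddbdcbdadba
   5 |   7 | bbddbdcbdadba
   6 |   5 | bcbbddbdcbdadba
   7 |  14 | bdadba
   8 |  11 | bdcbdadba
   9 |   8 | bddbdcbdadba
  10 |   0 | cbadcbcbbddbdcbdadba
  11 |   6 | cbbddbdcbdadba
  12 |   4 | cbcbbddbdcbdadba
  13 |  13 | cbdadba
  14 |  15 | dadba
  15 |  17 | dba
  16 |  10 | dbdcbdadba
  17 |   3 | dcbcbbddbdcbdadba
  18 |  12 | dcbdadba
  19 |   9 | ddbdcbdadba

SA = [19, 16, 2, 18, 1, 7, 5, 14, 11, 8, 0, 6, 4, 13, 15, 17, 10, 3, 12, 9]
rank  pair      lcp
   1  s[19:],s[16:]  1  'a'
   2  s[16:],s[2:]  2  'ad'
   3  s[2:],s[18:]  0  ''
   4  s[18:],s[1:]  2  'ba'
   5  s[1:],s[7:]  1  'b'
   6  s[7:],s[5:]  1  'b'
   7  s[5:],s[14:]  1  'b'
   8  s[14:],s[11:]  2  'bd'
   9  s[11:],s[8:]  2  'bd'
  10  s[8:],s[0:]  0  ''
  11  s[0:],s[6:]  2  'cb'
  12  s[6:],s[4:]  2  'cb'
  13  s[4:],s[13:]  2  'cb'
  14  s[13:],s[15:]  0  ''
  15  s[15:],s[17:]  1  'd'
  16  s[17:],s[10:]  2  'db'
  17  s[10:],s[3:]  1  'd'
  18  s[3:],s[12:]  3  'dcb'
  19  s[12:],s[9:]  1  'd'

[0, 1, 2, 0, 2, 1, 1, 1, 2, 2, 0, 2, 2, 2, 0, 1, 2, 1, 3, 1]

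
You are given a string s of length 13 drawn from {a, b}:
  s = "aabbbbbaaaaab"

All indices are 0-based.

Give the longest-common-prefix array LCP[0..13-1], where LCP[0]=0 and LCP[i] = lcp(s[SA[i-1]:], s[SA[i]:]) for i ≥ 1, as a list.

sorted suffixes:
  #0 SA[0]=7  'aaaaab'
  #1 SA[1]=8  'aaaab'
  #2 SA[2]=9  'aaab'
  #3 SA[3]=10  'aab'
  #4 SA[4]=0  'aabbbbbaaaaab'
  #5 SA[5]=11  'ab'
  #6 SA[6]=1  'abbbbbaaaaab'
  #7 SA[7]=12  'b'
  #8 SA[8]=6  'baaaaab'
  #9 SA[9]=5  'bbaaaaab'
  #10 SA[10]=4  'bbbaaaaab'
  #11 SA[11]=3  'bbbbaaaaab'
  #12 SA[12]=2  'bbbbbaaaaab'

SA = [7, 8, 9, 10, 0, 11, 1, 12, 6, 5, 4, 3, 2]
i: (SA[i-1],SA[i]) lcp shared
  1: (7,8) 4 'aaaa'
  2: (8,9) 3 'aaa'
  3: (9,10) 2 'aa'
  4: (10,0) 3 'aab'
  5: (0,11) 1 'a'
  6: (11,1) 2 'ab'
  7: (1,12) 0 ''
  8: (12,6) 1 'b'
  9: (6,5) 1 'b'
  10: (5,4) 2 'bb'
  11: (4,3) 3 'bbb'
  12: (3,2) 4 'bbbb'

[0, 4, 3, 2, 3, 1, 2, 0, 1, 1, 2, 3, 4]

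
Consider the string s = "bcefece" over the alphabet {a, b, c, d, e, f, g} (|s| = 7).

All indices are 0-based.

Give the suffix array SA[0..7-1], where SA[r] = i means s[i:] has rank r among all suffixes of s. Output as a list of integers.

rank | idx | suffix
   0 |   0 | bcefece
   1 |   5 | ce
   2 |   1 | cefece
   3 |   6 | e
   4 |   4 | ece
   5 |   2 | efece
   6 |   3 | fece

[0, 5, 1, 6, 4, 2, 3]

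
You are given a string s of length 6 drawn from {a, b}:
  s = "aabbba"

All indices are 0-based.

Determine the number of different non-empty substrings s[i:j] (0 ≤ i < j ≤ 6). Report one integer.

rank | idx | suffix
   0 |   5 | a
   1 |   0 | aabbba
   2 |   1 | abbba
   3 |   4 | ba
   4 |   3 | bba
   5 |   2 | bbba

SA = [5, 0, 1, 4, 3, 2]
[i] adj suffixes → lcp
  [1] 5/0 → 1 ('a')
  [2] 0/1 → 1 ('a')
  [3] 1/4 → 0 ('')
  [4] 4/3 → 1 ('b')
  [5] 3/2 → 2 ('bb')

n(n+1)/2 = 6·7/2 = 21
Σ LCP = 0 + 1 + 1 + 0 + 1 + 2 = 5
distinct = 21 − 5 = 16

16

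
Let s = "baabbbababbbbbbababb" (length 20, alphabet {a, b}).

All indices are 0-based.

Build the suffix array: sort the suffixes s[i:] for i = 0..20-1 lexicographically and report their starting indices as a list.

rank | idx | suffix
   0 |   1 | aabbbababbbbbbababb
   1 |  15 | ababb
   2 |   6 | ababbbbbbababb
   3 |  17 | abb
   4 |   2 | abbbababbbbbbababb
   5 |   8 | abbbbbbababb
   6 |  19 | b
   7 |   0 | baabbbababbbbbbababb
   8 |  14 | bababb
   9 |   5 | bababbbbbbababb
  10 |  16 | babb
  11 |   7 | babbbbbbababb
  12 |  18 | bb
  13 |  13 | bbababb
  14 |   4 | bbababbbbbbababb
  15 |  12 | bbbababb
  16 |   3 | bbbababbbbbbababb
  17 |  11 | bbbbababb
  18 |  10 | bbbbbababb
  19 |   9 | bbbbbbababb

[1, 15, 6, 17, 2, 8, 19, 0, 14, 5, 16, 7, 18, 13, 4, 12, 3, 11, 10, 9]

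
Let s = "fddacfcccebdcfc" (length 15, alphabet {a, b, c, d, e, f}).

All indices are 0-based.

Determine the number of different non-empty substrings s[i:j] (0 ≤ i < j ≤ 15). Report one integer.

107

rank→(start, suffix):
  0 → (3, 'acfcccebdcfc')
  1 → (10, 'bdcfc')
  2 → (14, 'c')
  3 → (6, 'cccebdcfc')
  4 → (7, 'ccebdcfc')
  5 → (8, 'cebdcfc')
  6 → (12, 'cfc')
  7 → (4, 'cfcccebdcfc')
  8 → (2, 'dacfcccebdcfc')
  9 → (11, 'dcfc')
  10 → (1, 'ddacfcccebdcfc')
  11 → (9, 'ebdcfc')
  12 → (13, 'fc')
  13 → (5, 'fcccebdcfc')
  14 → (0, 'fddacfcccebdcfc')

SA = [3, 10, 14, 6, 7, 8, 12, 4, 2, 11, 1, 9, 13, 5, 0]
rank  pair      lcp
   1  s[3:],s[10:]  0  ''
   2  s[10:],s[14:]  0  ''
   3  s[14:],s[6:]  1  'c'
   4  s[6:],s[7:]  2  'cc'
   5  s[7:],s[8:]  1  'c'
   6  s[8:],s[12:]  1  'c'
   7  s[12:],s[4:]  3  'cfc'
   8  s[4:],s[2:]  0  ''
   9  s[2:],s[11:]  1  'd'
  10  s[11:],s[1:]  1  'd'
  11  s[1:],s[9:]  0  ''
  12  s[9:],s[13:]  0  ''
  13  s[13:],s[5:]  2  'fc'
  14  s[5:],s[0:]  1  'f'

n(n+1)/2 = 15·16/2 = 120
Σ LCP = 0 + 0 + 0 + 1 + 2 + 1 + 1 + 3 + 0 + 1 + 1 + 0 + 0 + 2 + 1 = 13
distinct = 120 − 13 = 107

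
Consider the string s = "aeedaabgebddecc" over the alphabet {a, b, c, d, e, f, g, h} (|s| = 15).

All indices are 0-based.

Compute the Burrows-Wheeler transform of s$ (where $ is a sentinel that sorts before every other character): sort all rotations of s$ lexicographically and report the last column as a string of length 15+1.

cda$eaceebdgdeab

rank  rotation          last
    0  $aeedaabgebddecc  c
    1  aabgebddecc$aeed  d
    2  abgebddecc$aeeda  a
    3  aeedaabgebddecc$  $
    4  bddecc$aeedaabge  e
    5  bgebddecc$aeedaa  a
    6  c$aeedaabgebddec  c
    7  cc$aeedaabgebdde  e
    8  daabgebddecc$aee  e
    9  ddecc$aeedaabgeb  b
   10  decc$aeedaabgebd  d
   11  ebddecc$aeedaabg  g
   12  ecc$aeedaabgebdd  d
   13  edaabgebddecc$ae  e
   14  eedaabgebddecc$a  a
   15  gebddecc$aeedaab  b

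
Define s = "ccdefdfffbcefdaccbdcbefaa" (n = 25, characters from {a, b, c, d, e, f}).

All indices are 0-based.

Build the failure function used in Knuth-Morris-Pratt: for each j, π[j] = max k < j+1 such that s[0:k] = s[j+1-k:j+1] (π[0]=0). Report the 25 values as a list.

[0, 1, 0, 0, 0, 0, 0, 0, 0, 0, 1, 0, 0, 0, 0, 1, 2, 0, 0, 1, 0, 0, 0, 0, 0]

π[0] = 0
j=1 s[j]='c': π[1]=1 (border 'c')
j=2 s[j]='d': k: 1→0; π[2]=0 (border '')
j=3 s[j]='e': π[3]=0 (border '')
j=4 s[j]='f': π[4]=0 (border '')
j=5 s[j]='d': π[5]=0 (border '')
j=6 s[j]='f': π[6]=0 (border '')
j=7 s[j]='f': π[7]=0 (border '')
j=8 s[j]='f': π[8]=0 (border '')
j=9 s[j]='b': π[9]=0 (border '')
j=10 s[j]='c': π[10]=1 (border 'c')
j=11 s[j]='e': k: 1→0; π[11]=0 (border '')
j=12 s[j]='f': π[12]=0 (border '')
j=13 s[j]='d': π[13]=0 (border '')
j=14 s[j]='a': π[14]=0 (border '')
j=15 s[j]='c': π[15]=1 (border 'c')
j=16 s[j]='c': π[16]=2 (border 'cc')
j=17 s[j]='b': k: 2→1→0; π[17]=0 (border '')
j=18 s[j]='d': π[18]=0 (border '')
j=19 s[j]='c': π[19]=1 (border 'c')
j=20 s[j]='b': k: 1→0; π[20]=0 (border '')
j=21 s[j]='e': π[21]=0 (border '')
j=22 s[j]='f': π[22]=0 (border '')
j=23 s[j]='a': π[23]=0 (border '')
j=24 s[j]='a': π[24]=0 (border '')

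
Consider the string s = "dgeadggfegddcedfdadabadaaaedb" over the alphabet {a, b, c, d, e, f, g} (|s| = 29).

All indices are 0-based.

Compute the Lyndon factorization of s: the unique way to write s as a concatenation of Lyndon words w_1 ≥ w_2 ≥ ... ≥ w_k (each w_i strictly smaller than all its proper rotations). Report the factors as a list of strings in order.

emit factor 1: 'dge' (i=0, period=3)
emit factor 2: 'adggfegddcedfd' (i=3, period=14)
emit factor 3: 'ad' (i=17, period=2)
emit factor 4: 'abad' (i=19, period=4)
emit factor 5: 'aaaedb' (i=23, period=6)

["dge", "adggfegddcedfd", "ad", "abad", "aaaedb"]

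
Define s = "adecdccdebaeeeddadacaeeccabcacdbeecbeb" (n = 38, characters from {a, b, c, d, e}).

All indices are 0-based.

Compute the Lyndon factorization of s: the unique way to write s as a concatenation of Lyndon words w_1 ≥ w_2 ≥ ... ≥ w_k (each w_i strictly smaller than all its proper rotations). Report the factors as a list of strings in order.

["adecdccdebaeeedd", "ad", "acaeecc", "abcacdbeecbeb"]

emit factor 1: 'adecdccdebaeeedd' (i=0, period=16)
emit factor 2: 'ad' (i=16, period=2)
emit factor 3: 'acaeecc' (i=18, period=7)
emit factor 4: 'abcacdbeecbeb' (i=25, period=13)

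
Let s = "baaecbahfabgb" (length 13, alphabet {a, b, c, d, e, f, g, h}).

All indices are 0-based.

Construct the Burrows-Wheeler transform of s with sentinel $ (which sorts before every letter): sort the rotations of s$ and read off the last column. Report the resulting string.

bbfabg$caeahba

rank  rotation        last
    0  $baaecbahfabgb  b
    1  aaecbahfabgb$b  b
    2  abgb$baaecbahf  f
    3  aecbahfabgb$ba  a
    4  ahfabgb$baaecb  b
    5  b$baaecbahfabg  g
    6  baaecbahfabgb$  $
    7  bahfabgb$baaec  c
    8  bgb$baaecbahfa  a
    9  cbahfabgb$baae  e
   10  ecbahfabgb$baa  a
   11  fabgb$baaecbah  h
   12  gb$baaecbahfab  b
   13  hfabgb$baaecba  a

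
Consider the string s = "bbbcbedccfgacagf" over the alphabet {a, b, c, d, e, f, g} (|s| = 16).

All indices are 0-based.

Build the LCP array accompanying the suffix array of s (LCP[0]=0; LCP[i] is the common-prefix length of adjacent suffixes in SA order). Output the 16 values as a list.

sorted suffixes:
  #0 SA[0]=11  'acagf'
  #1 SA[1]=13  'agf'
  #2 SA[2]=0  'bbbcbedccfgacagf'
  #3 SA[3]=1  'bbcbedccfgacagf'
  #4 SA[4]=2  'bcbedccfgacagf'
  #5 SA[5]=4  'bedccfgacagf'
  #6 SA[6]=12  'cagf'
  #7 SA[7]=3  'cbedccfgacagf'
  #8 SA[8]=7  'ccfgacagf'
  #9 SA[9]=8  'cfgacagf'
  #10 SA[10]=6  'dccfgacagf'
  #11 SA[11]=5  'edccfgacagf'
  #12 SA[12]=15  'f'
  #13 SA[13]=9  'fgacagf'
  #14 SA[14]=10  'gacagf'
  #15 SA[15]=14  'gf'

SA = [11, 13, 0, 1, 2, 4, 12, 3, 7, 8, 6, 5, 15, 9, 10, 14]
rank  pair      lcp
   1  s[11:],s[13:]  1  'a'
   2  s[13:],s[0:]  0  ''
   3  s[0:],s[1:]  2  'bb'
   4  s[1:],s[2:]  1  'b'
   5  s[2:],s[4:]  1  'b'
   6  s[4:],s[12:]  0  ''
   7  s[12:],s[3:]  1  'c'
   8  s[3:],s[7:]  1  'c'
   9  s[7:],s[8:]  1  'c'
  10  s[8:],s[6:]  0  ''
  11  s[6:],s[5:]  0  ''
  12  s[5:],s[15:]  0  ''
  13  s[15:],s[9:]  1  'f'
  14  s[9:],s[10:]  0  ''
  15  s[10:],s[14:]  1  'g'

[0, 1, 0, 2, 1, 1, 0, 1, 1, 1, 0, 0, 0, 1, 0, 1]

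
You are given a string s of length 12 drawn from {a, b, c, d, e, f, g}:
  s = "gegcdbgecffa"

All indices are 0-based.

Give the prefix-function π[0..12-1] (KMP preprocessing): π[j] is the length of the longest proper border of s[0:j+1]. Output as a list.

[0, 0, 1, 0, 0, 0, 1, 2, 0, 0, 0, 0]

π[0] = 0
j=1 s[j]='e': π[1]=0 (border '')
j=2 s[j]='g': π[2]=1 (border 'g')
j=3 s[j]='c': k: 1→0; π[3]=0 (border '')
j=4 s[j]='d': π[4]=0 (border '')
j=5 s[j]='b': π[5]=0 (border '')
j=6 s[j]='g': π[6]=1 (border 'g')
j=7 s[j]='e': π[7]=2 (border 'ge')
j=8 s[j]='c': k: 2→0; π[8]=0 (border '')
j=9 s[j]='f': π[9]=0 (border '')
j=10 s[j]='f': π[10]=0 (border '')
j=11 s[j]='a': π[11]=0 (border '')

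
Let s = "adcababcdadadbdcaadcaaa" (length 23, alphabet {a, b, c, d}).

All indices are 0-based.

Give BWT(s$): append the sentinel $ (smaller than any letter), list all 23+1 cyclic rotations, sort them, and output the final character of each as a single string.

rank  rotation                  last
    0  $adcababcdadadbdcaadcaaa  a
    1  a$adcababcdadadbdcaadcaa  a
    2  aa$adcababcdadadbdcaadca  a
    3  aaa$adcababcdadadbdcaadc  c
    4  aadcaaa$adcababcdadadbdc  c
    5  ababcdadadbdcaadcaaa$adc  c
    6  abcdadadbdcaadcaaa$adcab  b
    7  adadbdcaadcaaa$adcababcd  d
    8  adbdcaadcaaa$adcababcdad  d
    9  adcaaa$adcababcdadadbdca  a
   10  adcababcdadadbdcaadcaaa$  $
   11  babcdadadbdcaadcaaa$adca  a
   12  bcdadadbdcaadcaaa$adcaba  a
   13  bdcaadcaaa$adcababcdadad  d
   14  caaa$adcababcdadadbdcaad  d
   15  caadcaaa$adcababcdadadbd  d
   16  cababcdadadbdcaadcaaa$ad  d
   17  cdadadbdcaadcaaa$adcabab  b
   18  dadadbdcaadcaaa$adcababc  c
   19  dadbdcaadcaaa$adcababcda  a
   20  dbdcaadcaaa$adcababcdada  a
   21  dcaaa$adcababcdadadbdcaa  a
   22  dcaadcaaa$adcababcdadadb  b
   23  dcababcdadadbdcaadcaaa$a  a

aaacccbdda$aaddddbcaaaba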